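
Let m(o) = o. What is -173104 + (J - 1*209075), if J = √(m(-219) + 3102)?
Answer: -382179 + 31*√3 ≈ -3.8213e+5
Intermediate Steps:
J = 31*√3 (J = √(-219 + 3102) = √2883 = 31*√3 ≈ 53.694)
-173104 + (J - 1*209075) = -173104 + (31*√3 - 1*209075) = -173104 + (31*√3 - 209075) = -173104 + (-209075 + 31*√3) = -382179 + 31*√3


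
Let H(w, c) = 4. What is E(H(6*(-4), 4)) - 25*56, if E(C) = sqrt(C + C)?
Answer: -1400 + 2*sqrt(2) ≈ -1397.2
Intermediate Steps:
E(C) = sqrt(2)*sqrt(C) (E(C) = sqrt(2*C) = sqrt(2)*sqrt(C))
E(H(6*(-4), 4)) - 25*56 = sqrt(2)*sqrt(4) - 25*56 = sqrt(2)*2 - 1400 = 2*sqrt(2) - 1400 = -1400 + 2*sqrt(2)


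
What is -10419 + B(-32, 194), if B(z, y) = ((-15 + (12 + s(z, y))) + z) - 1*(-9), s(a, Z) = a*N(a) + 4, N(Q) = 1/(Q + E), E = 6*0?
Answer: -10440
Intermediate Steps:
E = 0
N(Q) = 1/Q (N(Q) = 1/(Q + 0) = 1/Q)
s(a, Z) = 5 (s(a, Z) = a/a + 4 = 1 + 4 = 5)
B(z, y) = 11 + z (B(z, y) = ((-15 + (12 + 5)) + z) - 1*(-9) = ((-15 + 17) + z) + 9 = (2 + z) + 9 = 11 + z)
-10419 + B(-32, 194) = -10419 + (11 - 32) = -10419 - 21 = -10440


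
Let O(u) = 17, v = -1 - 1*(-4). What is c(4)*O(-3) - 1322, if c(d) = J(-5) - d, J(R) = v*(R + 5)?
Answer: -1390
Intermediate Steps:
v = 3 (v = -1 + 4 = 3)
J(R) = 15 + 3*R (J(R) = 3*(R + 5) = 3*(5 + R) = 15 + 3*R)
c(d) = -d (c(d) = (15 + 3*(-5)) - d = (15 - 15) - d = 0 - d = -d)
c(4)*O(-3) - 1322 = -1*4*17 - 1322 = -4*17 - 1322 = -68 - 1322 = -1390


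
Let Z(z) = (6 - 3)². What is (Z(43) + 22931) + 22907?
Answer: 45847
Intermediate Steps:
Z(z) = 9 (Z(z) = 3² = 9)
(Z(43) + 22931) + 22907 = (9 + 22931) + 22907 = 22940 + 22907 = 45847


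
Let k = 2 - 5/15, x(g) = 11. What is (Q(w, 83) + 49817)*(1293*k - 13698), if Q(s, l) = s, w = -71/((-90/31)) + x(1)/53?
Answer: -2744287453019/4770 ≈ -5.7532e+8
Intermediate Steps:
w = 117643/4770 (w = -71/((-90/31)) + 11/53 = -71/((-90*1/31)) + 11*(1/53) = -71/(-90/31) + 11/53 = -71*(-31/90) + 11/53 = 2201/90 + 11/53 = 117643/4770 ≈ 24.663)
k = 5/3 (k = 2 - 5*1/15 = 2 - ⅓ = 5/3 ≈ 1.6667)
(Q(w, 83) + 49817)*(1293*k - 13698) = (117643/4770 + 49817)*(1293*(5/3) - 13698) = 237744733*(2155 - 13698)/4770 = (237744733/4770)*(-11543) = -2744287453019/4770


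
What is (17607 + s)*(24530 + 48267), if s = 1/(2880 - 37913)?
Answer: 44903084505910/35033 ≈ 1.2817e+9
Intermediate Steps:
s = -1/35033 (s = 1/(-35033) = -1/35033 ≈ -2.8545e-5)
(17607 + s)*(24530 + 48267) = (17607 - 1/35033)*(24530 + 48267) = (616826030/35033)*72797 = 44903084505910/35033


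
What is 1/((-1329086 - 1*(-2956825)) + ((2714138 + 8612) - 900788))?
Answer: 1/3449701 ≈ 2.8988e-7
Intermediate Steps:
1/((-1329086 - 1*(-2956825)) + ((2714138 + 8612) - 900788)) = 1/((-1329086 + 2956825) + (2722750 - 900788)) = 1/(1627739 + 1821962) = 1/3449701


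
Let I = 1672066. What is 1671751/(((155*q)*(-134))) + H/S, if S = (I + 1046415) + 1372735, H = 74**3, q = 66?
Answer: -392750329721/350520044820 ≈ -1.1205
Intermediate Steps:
H = 405224
S = 4091216 (S = (1672066 + 1046415) + 1372735 = 2718481 + 1372735 = 4091216)
1671751/(((155*q)*(-134))) + H/S = 1671751/(((155*66)*(-134))) + 405224/4091216 = 1671751/((10230*(-134))) + 405224*(1/4091216) = 1671751/(-1370820) + 50653/511402 = 1671751*(-1/1370820) + 50653/511402 = -1671751/1370820 + 50653/511402 = -392750329721/350520044820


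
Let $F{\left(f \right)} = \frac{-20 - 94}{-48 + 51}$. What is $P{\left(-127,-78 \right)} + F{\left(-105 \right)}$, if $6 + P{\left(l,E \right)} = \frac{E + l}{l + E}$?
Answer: $-43$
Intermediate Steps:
$P{\left(l,E \right)} = -5$ ($P{\left(l,E \right)} = -6 + \frac{E + l}{l + E} = -6 + \frac{E + l}{E + l} = -6 + 1 = -5$)
$F{\left(f \right)} = -38$ ($F{\left(f \right)} = - \frac{114}{3} = \left(-114\right) \frac{1}{3} = -38$)
$P{\left(-127,-78 \right)} + F{\left(-105 \right)} = -5 - 38 = -43$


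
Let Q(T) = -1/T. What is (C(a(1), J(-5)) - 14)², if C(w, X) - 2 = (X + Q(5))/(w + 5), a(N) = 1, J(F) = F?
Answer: 37249/225 ≈ 165.55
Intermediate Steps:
C(w, X) = 2 + (-⅕ + X)/(5 + w) (C(w, X) = 2 + (X - 1/5)/(w + 5) = 2 + (X - 1*⅕)/(5 + w) = 2 + (X - ⅕)/(5 + w) = 2 + (-⅕ + X)/(5 + w))
(C(a(1), J(-5)) - 14)² = ((49/5 - 5 + 2*1)/(5 + 1) - 14)² = ((49/5 - 5 + 2)/6 - 14)² = ((⅙)*(34/5) - 14)² = (17/15 - 14)² = (-193/15)² = 37249/225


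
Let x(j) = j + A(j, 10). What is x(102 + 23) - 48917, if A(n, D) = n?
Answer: -48667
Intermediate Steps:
x(j) = 2*j (x(j) = j + j = 2*j)
x(102 + 23) - 48917 = 2*(102 + 23) - 48917 = 2*125 - 48917 = 250 - 48917 = -48667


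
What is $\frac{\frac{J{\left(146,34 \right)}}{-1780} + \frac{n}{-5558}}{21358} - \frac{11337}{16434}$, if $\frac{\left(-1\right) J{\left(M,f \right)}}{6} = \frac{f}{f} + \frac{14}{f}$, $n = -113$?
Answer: $- \frac{1696813901928583}{2459688378733740} \approx -0.68985$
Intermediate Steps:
$J{\left(M,f \right)} = -6 - \frac{84}{f}$ ($J{\left(M,f \right)} = - 6 \left(\frac{f}{f} + \frac{14}{f}\right) = - 6 \left(1 + \frac{14}{f}\right) = -6 - \frac{84}{f}$)
$\frac{\frac{J{\left(146,34 \right)}}{-1780} + \frac{n}{-5558}}{21358} - \frac{11337}{16434} = \frac{\frac{-6 - \frac{84}{34}}{-1780} - \frac{113}{-5558}}{21358} - \frac{11337}{16434} = \left(\left(-6 - \frac{42}{17}\right) \left(- \frac{1}{1780}\right) - - \frac{113}{5558}\right) \frac{1}{21358} - \frac{3779}{5478} = \left(\left(-6 - \frac{42}{17}\right) \left(- \frac{1}{1780}\right) + \frac{113}{5558}\right) \frac{1}{21358} - \frac{3779}{5478} = \left(\left(- \frac{144}{17}\right) \left(- \frac{1}{1780}\right) + \frac{113}{5558}\right) \frac{1}{21358} - \frac{3779}{5478} = \left(\frac{36}{7565} + \frac{113}{5558}\right) \frac{1}{21358} - \frac{3779}{5478} = \frac{1054933}{42046270} \cdot \frac{1}{21358} - \frac{3779}{5478} = \frac{1054933}{898024234660} - \frac{3779}{5478} = - \frac{1696813901928583}{2459688378733740}$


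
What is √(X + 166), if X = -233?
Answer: I*√67 ≈ 8.1853*I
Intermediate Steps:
√(X + 166) = √(-233 + 166) = √(-67) = I*√67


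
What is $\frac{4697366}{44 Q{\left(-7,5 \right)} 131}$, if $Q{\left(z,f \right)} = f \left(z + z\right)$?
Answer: $- \frac{2348683}{201740} \approx -11.642$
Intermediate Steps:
$Q{\left(z,f \right)} = 2 f z$ ($Q{\left(z,f \right)} = f 2 z = 2 f z$)
$\frac{4697366}{44 Q{\left(-7,5 \right)} 131} = \frac{4697366}{44 \cdot 2 \cdot 5 \left(-7\right) 131} = \frac{4697366}{44 \left(-70\right) 131} = \frac{4697366}{\left(-3080\right) 131} = \frac{4697366}{-403480} = 4697366 \left(- \frac{1}{403480}\right) = - \frac{2348683}{201740}$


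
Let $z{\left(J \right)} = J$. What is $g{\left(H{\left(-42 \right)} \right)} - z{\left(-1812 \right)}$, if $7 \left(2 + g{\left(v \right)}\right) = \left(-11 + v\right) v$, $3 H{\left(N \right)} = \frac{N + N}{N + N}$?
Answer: $\frac{113998}{63} \approx 1809.5$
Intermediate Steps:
$H{\left(N \right)} = \frac{1}{3}$ ($H{\left(N \right)} = \frac{\left(N + N\right) \frac{1}{N + N}}{3} = \frac{2 N \frac{1}{2 N}}{3} = \frac{1}{3} \cdot 1 = \frac{1}{3}$)
$g{\left(v \right)} = -2 + \frac{v \left(-11 + v\right)}{7}$ ($g{\left(v \right)} = -2 + \frac{\left(-11 + v\right) v}{7} = -2 + \frac{v \left(-11 + v\right)}{7}$)
$g{\left(H{\left(-42 \right)} \right)} - z{\left(-1812 \right)} = \left(-2 - \frac{11}{21} + \frac{1}{7 \cdot 9}\right) - -1812 = \left(-2 - \frac{11}{21} + \frac{1}{7} \cdot \frac{1}{9}\right) + 1812 = \left(-2 - \frac{11}{21} + \frac{1}{63}\right) + 1812 = - \frac{158}{63} + 1812 = \frac{113998}{63}$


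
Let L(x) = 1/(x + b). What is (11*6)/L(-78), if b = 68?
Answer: -660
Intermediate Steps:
L(x) = 1/(68 + x) (L(x) = 1/(x + 68) = 1/(68 + x))
(11*6)/L(-78) = (11*6)/(1/(68 - 78)) = 66/(1/(-10)) = 66/(-1/10) = 66*(-10) = -660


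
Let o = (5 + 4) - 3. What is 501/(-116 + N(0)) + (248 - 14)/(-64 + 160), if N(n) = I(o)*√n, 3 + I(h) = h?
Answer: -873/464 ≈ -1.8815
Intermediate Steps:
o = 6 (o = 9 - 3 = 6)
I(h) = -3 + h
N(n) = 3*√n (N(n) = (-3 + 6)*√n = 3*√n)
501/(-116 + N(0)) + (248 - 14)/(-64 + 160) = 501/(-116 + 3*√0) + (248 - 14)/(-64 + 160) = 501/(-116 + 3*0) + 234/96 = 501/(-116 + 0) + 234*(1/96) = 501/(-116) + 39/16 = 501*(-1/116) + 39/16 = -501/116 + 39/16 = -873/464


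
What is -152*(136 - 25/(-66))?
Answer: -684076/33 ≈ -20730.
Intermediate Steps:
-152*(136 - 25/(-66)) = -152*(136 - 25*(-1/66)) = -152*(136 + 25/66) = -152*9001/66 = -684076/33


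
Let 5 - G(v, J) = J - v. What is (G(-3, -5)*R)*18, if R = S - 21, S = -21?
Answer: -5292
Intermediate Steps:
G(v, J) = 5 + v - J (G(v, J) = 5 - (J - v) = 5 + (v - J) = 5 + v - J)
R = -42 (R = -21 - 21 = -42)
(G(-3, -5)*R)*18 = ((5 - 3 - 1*(-5))*(-42))*18 = ((5 - 3 + 5)*(-42))*18 = (7*(-42))*18 = -294*18 = -5292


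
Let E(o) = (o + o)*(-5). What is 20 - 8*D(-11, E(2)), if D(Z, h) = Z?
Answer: 108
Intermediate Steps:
E(o) = -10*o (E(o) = (2*o)*(-5) = -10*o)
20 - 8*D(-11, E(2)) = 20 - 8*(-11) = 20 + 88 = 108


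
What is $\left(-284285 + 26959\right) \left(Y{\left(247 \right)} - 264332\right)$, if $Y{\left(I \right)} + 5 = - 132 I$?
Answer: $76410639766$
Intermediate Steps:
$Y{\left(I \right)} = -5 - 132 I$
$\left(-284285 + 26959\right) \left(Y{\left(247 \right)} - 264332\right) = \left(-284285 + 26959\right) \left(\left(-5 - 32604\right) - 264332\right) = - 257326 \left(\left(-5 - 32604\right) - 264332\right) = - 257326 \left(-32609 - 264332\right) = \left(-257326\right) \left(-296941\right) = 76410639766$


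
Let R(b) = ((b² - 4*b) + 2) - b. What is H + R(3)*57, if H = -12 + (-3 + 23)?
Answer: -220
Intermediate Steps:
R(b) = 2 + b² - 5*b (R(b) = (2 + b² - 4*b) - b = 2 + b² - 5*b)
H = 8 (H = -12 + 20 = 8)
H + R(3)*57 = 8 + (2 + 3² - 5*3)*57 = 8 + (2 + 9 - 15)*57 = 8 - 4*57 = 8 - 228 = -220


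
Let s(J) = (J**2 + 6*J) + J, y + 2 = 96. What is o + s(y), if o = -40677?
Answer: -31183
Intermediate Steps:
y = 94 (y = -2 + 96 = 94)
s(J) = J**2 + 7*J
o + s(y) = -40677 + 94*(7 + 94) = -40677 + 94*101 = -40677 + 9494 = -31183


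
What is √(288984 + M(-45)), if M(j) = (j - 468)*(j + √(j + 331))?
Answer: √(312069 - 513*√286) ≈ 550.81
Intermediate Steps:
M(j) = (-468 + j)*(j + √(331 + j))
√(288984 + M(-45)) = √(288984 + ((-45)² - 468*(-45) - 468*√(331 - 45) - 45*√(331 - 45))) = √(288984 + (2025 + 21060 - 468*√286 - 45*√286)) = √(288984 + (23085 - 513*√286)) = √(312069 - 513*√286)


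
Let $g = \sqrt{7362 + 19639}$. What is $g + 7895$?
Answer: $7895 + \sqrt{27001} \approx 8059.3$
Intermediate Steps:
$g = \sqrt{27001} \approx 164.32$
$g + 7895 = \sqrt{27001} + 7895 = 7895 + \sqrt{27001}$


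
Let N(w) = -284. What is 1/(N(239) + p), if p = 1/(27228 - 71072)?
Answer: -43844/12451697 ≈ -0.0035211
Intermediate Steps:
p = -1/43844 (p = 1/(-43844) = -1/43844 ≈ -2.2808e-5)
1/(N(239) + p) = 1/(-284 - 1/43844) = 1/(-12451697/43844) = -43844/12451697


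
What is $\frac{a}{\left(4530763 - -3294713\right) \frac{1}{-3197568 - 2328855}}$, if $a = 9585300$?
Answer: $- \frac{4414368531825}{652123} \approx -6.7692 \cdot 10^{6}$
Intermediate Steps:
$\frac{a}{\left(4530763 - -3294713\right) \frac{1}{-3197568 - 2328855}} = \frac{9585300}{\left(4530763 - -3294713\right) \frac{1}{-3197568 - 2328855}} = \frac{9585300}{\left(4530763 + 3294713\right) \frac{1}{-3197568 - 2328855}} = \frac{9585300}{7825476 \frac{1}{-5526423}} = \frac{9585300}{7825476 \left(- \frac{1}{5526423}\right)} = \frac{9585300}{- \frac{2608492}{1842141}} = 9585300 \left(- \frac{1842141}{2608492}\right) = - \frac{4414368531825}{652123}$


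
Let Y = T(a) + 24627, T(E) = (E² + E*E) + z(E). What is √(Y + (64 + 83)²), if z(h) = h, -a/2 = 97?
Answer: √121314 ≈ 348.30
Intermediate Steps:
a = -194 (a = -2*97 = -194)
T(E) = E + 2*E² (T(E) = (E² + E*E) + E = (E² + E²) + E = 2*E² + E = E + 2*E²)
Y = 99705 (Y = -194*(1 + 2*(-194)) + 24627 = -194*(1 - 388) + 24627 = -194*(-387) + 24627 = 75078 + 24627 = 99705)
√(Y + (64 + 83)²) = √(99705 + (64 + 83)²) = √(99705 + 147²) = √(99705 + 21609) = √121314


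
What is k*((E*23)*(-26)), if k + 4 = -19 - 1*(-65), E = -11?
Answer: 276276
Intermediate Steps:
k = 42 (k = -4 + (-19 - 1*(-65)) = -4 + (-19 + 65) = -4 + 46 = 42)
k*((E*23)*(-26)) = 42*(-11*23*(-26)) = 42*(-253*(-26)) = 42*6578 = 276276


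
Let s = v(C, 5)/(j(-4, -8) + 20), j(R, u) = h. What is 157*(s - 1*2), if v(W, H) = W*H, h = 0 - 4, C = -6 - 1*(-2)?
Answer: -2041/4 ≈ -510.25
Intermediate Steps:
C = -4 (C = -6 + 2 = -4)
h = -4
j(R, u) = -4
v(W, H) = H*W
s = -5/4 (s = (5*(-4))/(-4 + 20) = -20/16 = -20*1/16 = -5/4 ≈ -1.2500)
157*(s - 1*2) = 157*(-5/4 - 1*2) = 157*(-5/4 - 2) = 157*(-13/4) = -2041/4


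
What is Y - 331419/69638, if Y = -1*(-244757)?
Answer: 17044056547/69638 ≈ 2.4475e+5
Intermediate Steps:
Y = 244757
Y - 331419/69638 = 244757 - 331419/69638 = 17044056547/69638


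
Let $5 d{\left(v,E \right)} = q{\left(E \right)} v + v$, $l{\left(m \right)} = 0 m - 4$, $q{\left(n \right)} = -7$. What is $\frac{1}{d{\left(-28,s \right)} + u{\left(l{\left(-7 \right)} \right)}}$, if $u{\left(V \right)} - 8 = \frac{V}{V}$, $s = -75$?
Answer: $\frac{5}{213} \approx 0.023474$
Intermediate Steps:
$l{\left(m \right)} = -4$ ($l{\left(m \right)} = 0 - 4 = -4$)
$d{\left(v,E \right)} = - \frac{6 v}{5}$ ($d{\left(v,E \right)} = \frac{- 7 v + v}{5} = \frac{\left(-6\right) v}{5} = - \frac{6 v}{5}$)
$u{\left(V \right)} = 9$ ($u{\left(V \right)} = 8 + \frac{V}{V} = 8 + 1 = 9$)
$\frac{1}{d{\left(-28,s \right)} + u{\left(l{\left(-7 \right)} \right)}} = \frac{1}{\left(- \frac{6}{5}\right) \left(-28\right) + 9} = \frac{1}{\frac{168}{5} + 9} = \frac{1}{\frac{213}{5}} = \frac{5}{213}$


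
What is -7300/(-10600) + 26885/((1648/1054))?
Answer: 750955011/43672 ≈ 17195.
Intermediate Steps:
-7300/(-10600) + 26885/((1648/1054)) = -7300*(-1/10600) + 26885/((1648*(1/1054))) = 73/106 + 26885/(824/527) = 73/106 + 26885*(527/824) = 73/106 + 14168395/824 = 750955011/43672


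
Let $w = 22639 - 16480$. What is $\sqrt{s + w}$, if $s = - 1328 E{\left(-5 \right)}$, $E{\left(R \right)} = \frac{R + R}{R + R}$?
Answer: $\sqrt{4831} \approx 69.505$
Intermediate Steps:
$E{\left(R \right)} = 1$ ($E{\left(R \right)} = \frac{2 R}{2 R} = 2 R \frac{1}{2 R} = 1$)
$s = -1328$ ($s = \left(-1328\right) 1 = -1328$)
$w = 6159$
$\sqrt{s + w} = \sqrt{-1328 + 6159} = \sqrt{4831}$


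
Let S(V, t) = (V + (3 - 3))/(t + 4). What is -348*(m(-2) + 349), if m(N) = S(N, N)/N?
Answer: -121626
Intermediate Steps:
S(V, t) = V/(4 + t) (S(V, t) = (V + 0)/(4 + t) = V/(4 + t))
m(N) = 1/(4 + N) (m(N) = (N/(4 + N))/N = 1/(4 + N))
-348*(m(-2) + 349) = -348*(1/(4 - 2) + 349) = -348*(1/2 + 349) = -348*(½ + 349) = -348*699/2 = -121626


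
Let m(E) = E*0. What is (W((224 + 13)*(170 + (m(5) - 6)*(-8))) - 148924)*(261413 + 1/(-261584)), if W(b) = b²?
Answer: 22815701167301467839/32698 ≈ 6.9777e+14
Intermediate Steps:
m(E) = 0
(W((224 + 13)*(170 + (m(5) - 6)*(-8))) - 148924)*(261413 + 1/(-261584)) = (((224 + 13)*(170 + (0 - 6)*(-8)))² - 148924)*(261413 + 1/(-261584)) = ((237*(170 - 6*(-8)))² - 148924)*(261413 - 1/261584) = ((237*(170 + 48))² - 148924)*(68381458191/261584) = ((237*218)² - 148924)*(68381458191/261584) = (51666² - 148924)*(68381458191/261584) = (2669375556 - 148924)*(68381458191/261584) = 2669226632*(68381458191/261584) = 22815701167301467839/32698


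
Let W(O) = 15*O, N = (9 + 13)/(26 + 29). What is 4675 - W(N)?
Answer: 4669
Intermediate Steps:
N = ⅖ (N = 22/55 = 22*(1/55) = ⅖ ≈ 0.40000)
4675 - W(N) = 4675 - 15*2/5 = 4675 - 1*6 = 4675 - 6 = 4669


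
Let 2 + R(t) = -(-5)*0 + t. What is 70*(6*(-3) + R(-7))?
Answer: -1890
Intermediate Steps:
R(t) = -2 + t (R(t) = -2 + (-(-5)*0 + t) = -2 + (-1*0 + t) = -2 + (0 + t) = -2 + t)
70*(6*(-3) + R(-7)) = 70*(6*(-3) + (-2 - 7)) = 70*(-18 - 9) = 70*(-27) = -1890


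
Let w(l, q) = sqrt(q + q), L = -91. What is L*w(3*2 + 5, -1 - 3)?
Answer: -182*I*sqrt(2) ≈ -257.39*I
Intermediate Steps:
w(l, q) = sqrt(2)*sqrt(q) (w(l, q) = sqrt(2*q) = sqrt(2)*sqrt(q))
L*w(3*2 + 5, -1 - 3) = -91*sqrt(2)*sqrt(-1 - 3) = -91*sqrt(2)*sqrt(-4) = -91*sqrt(2)*2*I = -182*I*sqrt(2)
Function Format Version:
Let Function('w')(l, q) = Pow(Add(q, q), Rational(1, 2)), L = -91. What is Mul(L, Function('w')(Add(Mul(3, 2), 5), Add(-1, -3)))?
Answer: Mul(-182, I, Pow(2, Rational(1, 2))) ≈ Mul(-257.39, I)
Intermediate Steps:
Function('w')(l, q) = Mul(Pow(2, Rational(1, 2)), Pow(q, Rational(1, 2))) (Function('w')(l, q) = Pow(Mul(2, q), Rational(1, 2)) = Mul(Pow(2, Rational(1, 2)), Pow(q, Rational(1, 2))))
Mul(L, Function('w')(Add(Mul(3, 2), 5), Add(-1, -3))) = Mul(-91, Mul(Pow(2, Rational(1, 2)), Pow(Add(-1, -3), Rational(1, 2)))) = Mul(-91, Mul(Pow(2, Rational(1, 2)), Pow(-4, Rational(1, 2)))) = Mul(-91, Mul(Pow(2, Rational(1, 2)), Mul(2, I))) = Mul(-91, Mul(2, I, Pow(2, Rational(1, 2)))) = Mul(-182, I, Pow(2, Rational(1, 2)))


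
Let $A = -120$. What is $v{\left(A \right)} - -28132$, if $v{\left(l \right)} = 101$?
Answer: $28233$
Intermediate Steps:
$v{\left(A \right)} - -28132 = 101 - -28132 = 101 + 28132 = 28233$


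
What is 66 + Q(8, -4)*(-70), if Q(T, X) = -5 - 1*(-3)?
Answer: 206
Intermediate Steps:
Q(T, X) = -2 (Q(T, X) = -5 + 3 = -2)
66 + Q(8, -4)*(-70) = 66 - 2*(-70) = 66 + 140 = 206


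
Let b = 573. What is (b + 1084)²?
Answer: 2745649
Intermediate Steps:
(b + 1084)² = (573 + 1084)² = 1657² = 2745649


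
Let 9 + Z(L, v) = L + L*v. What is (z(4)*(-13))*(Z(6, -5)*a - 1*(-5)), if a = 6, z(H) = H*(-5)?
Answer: -50180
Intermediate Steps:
Z(L, v) = -9 + L + L*v (Z(L, v) = -9 + (L + L*v) = -9 + L + L*v)
z(H) = -5*H
(z(4)*(-13))*(Z(6, -5)*a - 1*(-5)) = (-5*4*(-13))*((-9 + 6 + 6*(-5))*6 - 1*(-5)) = (-20*(-13))*((-9 + 6 - 30)*6 + 5) = 260*(-33*6 + 5) = 260*(-198 + 5) = 260*(-193) = -50180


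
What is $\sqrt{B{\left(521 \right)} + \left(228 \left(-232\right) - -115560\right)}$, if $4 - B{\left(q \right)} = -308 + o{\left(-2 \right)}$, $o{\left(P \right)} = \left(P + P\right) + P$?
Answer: $3 \sqrt{6998} \approx 250.96$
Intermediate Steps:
$o{\left(P \right)} = 3 P$ ($o{\left(P \right)} = 2 P + P = 3 P$)
$B{\left(q \right)} = 318$ ($B{\left(q \right)} = 4 - \left(-308 + 3 \left(-2\right)\right) = 4 - \left(-308 - 6\right) = 4 - -314 = 4 + 314 = 318$)
$\sqrt{B{\left(521 \right)} + \left(228 \left(-232\right) - -115560\right)} = \sqrt{318 + \left(228 \left(-232\right) - -115560\right)} = \sqrt{318 + \left(-52896 + 115560\right)} = \sqrt{318 + 62664} = \sqrt{62982} = 3 \sqrt{6998}$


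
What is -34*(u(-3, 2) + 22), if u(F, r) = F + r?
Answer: -714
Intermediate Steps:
-34*(u(-3, 2) + 22) = -34*((-3 + 2) + 22) = -34*(-1 + 22) = -34*21 = -714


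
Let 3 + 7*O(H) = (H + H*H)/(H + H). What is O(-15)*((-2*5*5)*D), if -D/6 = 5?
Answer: -15000/7 ≈ -2142.9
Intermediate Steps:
O(H) = -3/7 + (H + H²)/(14*H) (O(H) = -3/7 + ((H + H*H)/(H + H))/7 = -3/7 + ((H + H²)/((2*H)))/7 = -3/7 + ((H + H²)*(1/(2*H)))/7 = -3/7 + ((H + H²)/(2*H))/7 = -3/7 + (H + H²)/(14*H))
D = -30 (D = -6*5 = -30)
O(-15)*((-2*5*5)*D) = (-5/14 + (1/14)*(-15))*((-2*5*5)*(-30)) = (-5/14 - 15/14)*(-10*5*(-30)) = -(-500)*(-30)/7 = -10/7*1500 = -15000/7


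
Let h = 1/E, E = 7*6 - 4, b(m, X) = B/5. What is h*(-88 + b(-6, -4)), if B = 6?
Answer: -217/95 ≈ -2.2842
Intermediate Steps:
b(m, X) = 6/5
E = 38 (E = 42 - 4 = 38)
h = 1/38 ≈ 0.026316
h*(-88 + b(-6, -4)) = (-88 + 6/5)/38 = (1/38)*(-434/5) = -217/95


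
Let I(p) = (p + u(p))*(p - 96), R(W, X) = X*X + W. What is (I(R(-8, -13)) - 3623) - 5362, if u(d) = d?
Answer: 11945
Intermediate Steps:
R(W, X) = W + X² (R(W, X) = X² + W = W + X²)
I(p) = 2*p*(-96 + p) (I(p) = (p + p)*(p - 96) = (2*p)*(-96 + p) = 2*p*(-96 + p))
(I(R(-8, -13)) - 3623) - 5362 = (2*(-8 + (-13)²)*(-96 + (-8 + (-13)²)) - 3623) - 5362 = (2*(-8 + 169)*(-96 + (-8 + 169)) - 3623) - 5362 = (2*161*(-96 + 161) - 3623) - 5362 = (2*161*65 - 3623) - 5362 = (20930 - 3623) - 5362 = 17307 - 5362 = 11945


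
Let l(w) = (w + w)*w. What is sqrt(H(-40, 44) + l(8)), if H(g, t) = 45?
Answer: sqrt(173) ≈ 13.153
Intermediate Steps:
l(w) = 2*w**2 (l(w) = (2*w)*w = 2*w**2)
sqrt(H(-40, 44) + l(8)) = sqrt(45 + 2*8**2) = sqrt(45 + 2*64) = sqrt(45 + 128) = sqrt(173)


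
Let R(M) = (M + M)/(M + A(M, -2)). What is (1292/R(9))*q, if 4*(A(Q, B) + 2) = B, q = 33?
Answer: 46189/3 ≈ 15396.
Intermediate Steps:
A(Q, B) = -2 + B/4
R(M) = 2*M/(-5/2 + M) (R(M) = (M + M)/(M + (-2 + (¼)*(-2))) = (2*M)/(M + (-2 - ½)) = (2*M)/(M - 5/2) = (2*M)/(-5/2 + M) = 2*M/(-5/2 + M))
(1292/R(9))*q = (1292/((4*9/(-5 + 2*9))))*33 = (1292/((4*9/(-5 + 18))))*33 = (1292/((4*9/13)))*33 = (1292/((4*9*(1/13))))*33 = (1292/(36/13))*33 = (1292*(13/36))*33 = (4199/9)*33 = 46189/3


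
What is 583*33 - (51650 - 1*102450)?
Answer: 70039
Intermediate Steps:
583*33 - (51650 - 1*102450) = 19239 - (51650 - 102450) = 19239 - 1*(-50800) = 19239 + 50800 = 70039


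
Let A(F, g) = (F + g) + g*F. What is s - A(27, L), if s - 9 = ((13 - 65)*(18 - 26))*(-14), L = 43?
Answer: -7046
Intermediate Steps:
A(F, g) = F + g + F*g (A(F, g) = (F + g) + F*g = F + g + F*g)
s = -5815 (s = 9 + ((13 - 65)*(18 - 26))*(-14) = 9 - 52*(-8)*(-14) = 9 + 416*(-14) = 9 - 5824 = -5815)
s - A(27, L) = -5815 - (27 + 43 + 27*43) = -5815 - (27 + 43 + 1161) = -5815 - 1*1231 = -5815 - 1231 = -7046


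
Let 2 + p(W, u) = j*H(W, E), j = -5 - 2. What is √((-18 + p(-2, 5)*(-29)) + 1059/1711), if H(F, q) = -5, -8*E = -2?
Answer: I*√2852521026/1711 ≈ 31.215*I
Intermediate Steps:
E = ¼ (E = -⅛*(-2) = ¼ ≈ 0.25000)
j = -7
p(W, u) = 33 (p(W, u) = -2 - 7*(-5) = -2 + 35 = 33)
√((-18 + p(-2, 5)*(-29)) + 1059/1711) = √((-18 + 33*(-29)) + 1059/1711) = √((-18 - 957) + 1059*(1/1711)) = √(-975 + 1059/1711) = √(-1667166/1711) = I*√2852521026/1711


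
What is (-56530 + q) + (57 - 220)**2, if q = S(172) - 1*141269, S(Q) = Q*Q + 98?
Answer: -141548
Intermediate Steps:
S(Q) = 98 + Q**2 (S(Q) = Q**2 + 98 = 98 + Q**2)
q = -111587 (q = (98 + 172**2) - 1*141269 = (98 + 29584) - 141269 = 29682 - 141269 = -111587)
(-56530 + q) + (57 - 220)**2 = (-56530 - 111587) + (57 - 220)**2 = -168117 + (-163)**2 = -168117 + 26569 = -141548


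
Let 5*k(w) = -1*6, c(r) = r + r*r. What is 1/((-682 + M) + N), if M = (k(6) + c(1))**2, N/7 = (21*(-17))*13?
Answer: -25/829209 ≈ -3.0149e-5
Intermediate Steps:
c(r) = r + r**2
N = -32487 (N = 7*((21*(-17))*13) = 7*(-357*13) = 7*(-4641) = -32487)
k(w) = -6/5 (k(w) = (-1*6)/5 = (1/5)*(-6) = -6/5)
M = 16/25 (M = (-6/5 + 1*(1 + 1))**2 = (-6/5 + 1*2)**2 = (-6/5 + 2)**2 = (4/5)**2 = 16/25 ≈ 0.64000)
1/((-682 + M) + N) = 1/((-682 + 16/25) - 32487) = 1/(-17034/25 - 32487) = 1/(-829209/25) = -25/829209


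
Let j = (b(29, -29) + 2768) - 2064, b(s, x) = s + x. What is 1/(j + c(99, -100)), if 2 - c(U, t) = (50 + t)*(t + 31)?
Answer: -1/2744 ≈ -0.00036443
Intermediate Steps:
c(U, t) = 2 - (31 + t)*(50 + t) (c(U, t) = 2 - (50 + t)*(t + 31) = 2 - (50 + t)*(31 + t) = 2 - (31 + t)*(50 + t))
j = 704 (j = ((29 - 29) + 2768) - 2064 = (0 + 2768) - 2064 = 2768 - 2064 = 704)
1/(j + c(99, -100)) = 1/(704 + (-1548 - 1*(-100)**2 - 81*(-100))) = 1/(704 + (-1548 - 1*10000 + 8100)) = 1/(704 + (-1548 - 10000 + 8100)) = 1/(704 - 3448) = 1/(-2744) = -1/2744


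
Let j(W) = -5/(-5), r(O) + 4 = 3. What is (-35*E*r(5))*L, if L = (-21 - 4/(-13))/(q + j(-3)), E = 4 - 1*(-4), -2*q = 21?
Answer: 150640/247 ≈ 609.88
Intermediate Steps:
q = -21/2 (q = -½*21 = -21/2 ≈ -10.500)
r(O) = -1 (r(O) = -4 + 3 = -1)
E = 8 (E = 4 + 4 = 8)
j(W) = 1 (j(W) = -5*(-⅕) = 1)
L = 538/247 (L = (-21 - 4/(-13))/(-21/2 + 1) = (-21 - 4*(-1/13))/(-19/2) = (-21 + 4/13)*(-2/19) = -269/13*(-2/19) = 538/247 ≈ 2.1781)
(-35*E*r(5))*L = -280*(-1)*(538/247) = -35*(-8)*(538/247) = 280*(538/247) = 150640/247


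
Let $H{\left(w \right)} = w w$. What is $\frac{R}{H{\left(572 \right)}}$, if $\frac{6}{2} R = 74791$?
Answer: $\frac{74791}{981552} \approx 0.076197$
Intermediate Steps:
$R = \frac{74791}{3}$ ($R = \frac{1}{3} \cdot 74791 = \frac{74791}{3} \approx 24930.0$)
$H{\left(w \right)} = w^{2}$
$\frac{R}{H{\left(572 \right)}} = \frac{74791}{3 \cdot 572^{2}} = \frac{74791}{3 \cdot 327184} = \frac{74791}{3} \cdot \frac{1}{327184} = \frac{74791}{981552}$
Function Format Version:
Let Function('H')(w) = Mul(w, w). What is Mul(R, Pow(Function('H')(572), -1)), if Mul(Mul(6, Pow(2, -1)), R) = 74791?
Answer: Rational(74791, 981552) ≈ 0.076197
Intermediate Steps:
R = Rational(74791, 3) (R = Mul(Rational(1, 3), 74791) = Rational(74791, 3) ≈ 24930.)
Function('H')(w) = Pow(w, 2)
Mul(R, Pow(Function('H')(572), -1)) = Mul(Rational(74791, 3), Pow(Pow(572, 2), -1)) = Mul(Rational(74791, 3), Pow(327184, -1)) = Mul(Rational(74791, 3), Rational(1, 327184)) = Rational(74791, 981552)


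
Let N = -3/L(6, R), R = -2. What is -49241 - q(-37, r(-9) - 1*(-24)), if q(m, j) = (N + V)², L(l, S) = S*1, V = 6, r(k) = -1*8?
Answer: -197189/4 ≈ -49297.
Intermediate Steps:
r(k) = -8
L(l, S) = S
N = 3/2 (N = -3/(-2) = -3*(-½) = 3/2 ≈ 1.5000)
q(m, j) = 225/4 (q(m, j) = (3/2 + 6)² = (15/2)² = 225/4)
-49241 - q(-37, r(-9) - 1*(-24)) = -49241 - 1*225/4 = -49241 - 225/4 = -197189/4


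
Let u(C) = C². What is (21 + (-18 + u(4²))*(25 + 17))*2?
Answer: 20034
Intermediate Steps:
(21 + (-18 + u(4²))*(25 + 17))*2 = (21 + (-18 + (4²)²)*(25 + 17))*2 = (21 + (-18 + 16²)*42)*2 = (21 + (-18 + 256)*42)*2 = (21 + 238*42)*2 = (21 + 9996)*2 = 10017*2 = 20034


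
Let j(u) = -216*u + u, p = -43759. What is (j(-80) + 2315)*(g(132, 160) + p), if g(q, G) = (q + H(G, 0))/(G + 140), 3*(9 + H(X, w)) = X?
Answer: -51236724871/60 ≈ -8.5395e+8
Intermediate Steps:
H(X, w) = -9 + X/3
g(q, G) = (-9 + q + G/3)/(140 + G) (g(q, G) = (q + (-9 + G/3))/(G + 140) = (-9 + q + G/3)/(140 + G))
j(u) = -215*u
(j(-80) + 2315)*(g(132, 160) + p) = (-215*(-80) + 2315)*((-9 + 132 + (1/3)*160)/(140 + 160) - 43759) = (17200 + 2315)*((-9 + 132 + 160/3)/300 - 43759) = 19515*((1/300)*(529/3) - 43759) = 19515*(529/900 - 43759) = 19515*(-39382571/900) = -51236724871/60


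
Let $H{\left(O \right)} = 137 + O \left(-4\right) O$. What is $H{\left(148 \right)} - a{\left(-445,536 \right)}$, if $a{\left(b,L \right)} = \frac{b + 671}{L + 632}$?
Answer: $- \frac{51087849}{584} \approx -87479.0$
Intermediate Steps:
$a{\left(b,L \right)} = \frac{671 + b}{632 + L}$
$H{\left(O \right)} = 137 - 4 O^{2}$ ($H{\left(O \right)} = 137 + - 4 O O = 137 - 4 O^{2}$)
$H{\left(148 \right)} - a{\left(-445,536 \right)} = \left(137 - 4 \cdot 148^{2}\right) - \frac{671 - 445}{632 + 536} = \left(137 - 87616\right) - \frac{1}{1168} \cdot 226 = -87479 - \frac{113}{584} = - \frac{51087849}{584}$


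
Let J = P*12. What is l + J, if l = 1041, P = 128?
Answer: 2577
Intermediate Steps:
J = 1536 (J = 128*12 = 1536)
l + J = 1041 + 1536 = 2577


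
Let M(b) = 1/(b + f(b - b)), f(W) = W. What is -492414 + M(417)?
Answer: -205336637/417 ≈ -4.9241e+5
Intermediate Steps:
M(b) = 1/b (M(b) = 1/(b + (b - b)) = 1/(b + 0) = 1/b)
-492414 + M(417) = -492414 + 1/417 = -205336637/417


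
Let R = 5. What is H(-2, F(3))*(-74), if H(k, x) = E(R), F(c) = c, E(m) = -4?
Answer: 296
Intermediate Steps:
H(k, x) = -4
H(-2, F(3))*(-74) = -4*(-74) = 296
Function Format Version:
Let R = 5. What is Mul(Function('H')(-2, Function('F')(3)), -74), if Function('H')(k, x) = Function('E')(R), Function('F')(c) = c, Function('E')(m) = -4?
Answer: 296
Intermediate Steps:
Function('H')(k, x) = -4
Mul(Function('H')(-2, Function('F')(3)), -74) = Mul(-4, -74) = 296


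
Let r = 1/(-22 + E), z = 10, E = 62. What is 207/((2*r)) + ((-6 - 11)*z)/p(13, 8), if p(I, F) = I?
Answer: 53650/13 ≈ 4126.9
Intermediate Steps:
r = 1/40 (r = 1/(-22 + 62) = 1/40 ≈ 0.025000)
207/((2*r)) + ((-6 - 11)*z)/p(13, 8) = 207/((2*(1/40))) + ((-6 - 11)*10)/13 = 207/(1/20) - 17*10*(1/13) = 207*20 - 170*1/13 = 4140 - 170/13 = 53650/13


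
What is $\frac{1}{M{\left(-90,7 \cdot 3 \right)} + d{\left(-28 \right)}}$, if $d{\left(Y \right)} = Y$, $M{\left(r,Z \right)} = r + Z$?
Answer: $- \frac{1}{97} \approx -0.010309$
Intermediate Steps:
$M{\left(r,Z \right)} = Z + r$
$\frac{1}{M{\left(-90,7 \cdot 3 \right)} + d{\left(-28 \right)}} = \frac{1}{\left(7 \cdot 3 - 90\right) - 28} = \frac{1}{\left(21 - 90\right) - 28} = \frac{1}{-69 - 28} = \frac{1}{-97} = - \frac{1}{97}$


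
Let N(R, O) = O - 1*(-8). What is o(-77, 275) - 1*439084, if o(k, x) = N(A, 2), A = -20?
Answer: -439074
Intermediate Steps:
N(R, O) = 8 + O (N(R, O) = O + 8 = 8 + O)
o(k, x) = 10 (o(k, x) = 8 + 2 = 10)
o(-77, 275) - 1*439084 = 10 - 1*439084 = 10 - 439084 = -439074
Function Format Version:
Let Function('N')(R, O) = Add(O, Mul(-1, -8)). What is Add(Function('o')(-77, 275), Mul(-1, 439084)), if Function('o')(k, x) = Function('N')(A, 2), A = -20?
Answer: -439074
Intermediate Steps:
Function('N')(R, O) = Add(8, O) (Function('N')(R, O) = Add(O, 8) = Add(8, O))
Function('o')(k, x) = 10 (Function('o')(k, x) = Add(8, 2) = 10)
Add(Function('o')(-77, 275), Mul(-1, 439084)) = Add(10, Mul(-1, 439084)) = Add(10, -439084) = -439074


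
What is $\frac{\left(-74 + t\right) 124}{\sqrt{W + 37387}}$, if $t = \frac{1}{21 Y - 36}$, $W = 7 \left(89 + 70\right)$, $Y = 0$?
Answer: $- \frac{16523 \sqrt{385}}{6930} \approx -46.783$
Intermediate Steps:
$W = 1113$ ($W = 7 \cdot 159 = 1113$)
$t = - \frac{1}{36}$ ($t = \frac{1}{21 \cdot 0 - 36} = \frac{1}{0 - 36} = \frac{1}{-36} = - \frac{1}{36} \approx -0.027778$)
$\frac{\left(-74 + t\right) 124}{\sqrt{W + 37387}} = \frac{\left(-74 - \frac{1}{36}\right) 124}{\sqrt{1113 + 37387}} = \frac{\left(- \frac{2665}{36}\right) 124}{\sqrt{38500}} = - \frac{82615}{9 \cdot 10 \sqrt{385}} = - \frac{82615 \frac{\sqrt{385}}{3850}}{9} = - \frac{16523 \sqrt{385}}{6930}$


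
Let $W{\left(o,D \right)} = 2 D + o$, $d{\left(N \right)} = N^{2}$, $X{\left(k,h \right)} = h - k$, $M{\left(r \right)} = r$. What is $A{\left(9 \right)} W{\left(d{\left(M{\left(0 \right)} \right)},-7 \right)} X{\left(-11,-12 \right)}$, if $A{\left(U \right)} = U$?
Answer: $126$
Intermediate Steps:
$W{\left(o,D \right)} = o + 2 D$
$A{\left(9 \right)} W{\left(d{\left(M{\left(0 \right)} \right)},-7 \right)} X{\left(-11,-12 \right)} = 9 \left(0^{2} + 2 \left(-7\right)\right) \left(-12 - -11\right) = 9 \left(0 - 14\right) \left(-12 + 11\right) = 9 \left(-14\right) \left(-1\right) = \left(-126\right) \left(-1\right) = 126$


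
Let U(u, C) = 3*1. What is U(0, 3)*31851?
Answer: 95553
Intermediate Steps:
U(u, C) = 3
U(0, 3)*31851 = 3*31851 = 95553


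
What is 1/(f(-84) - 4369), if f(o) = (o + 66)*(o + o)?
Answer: -1/1345 ≈ -0.00074349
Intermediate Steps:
f(o) = 2*o*(66 + o) (f(o) = (66 + o)*(2*o) = 2*o*(66 + o))
1/(f(-84) - 4369) = 1/(2*(-84)*(66 - 84) - 4369) = 1/(2*(-84)*(-18) - 4369) = 1/(3024 - 4369) = 1/(-1345) = -1/1345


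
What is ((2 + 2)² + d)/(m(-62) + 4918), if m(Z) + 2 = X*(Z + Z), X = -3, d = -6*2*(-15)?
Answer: 49/1322 ≈ 0.037065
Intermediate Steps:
d = 180 (d = -12*(-15) = 180)
m(Z) = -2 - 6*Z (m(Z) = -2 - 3*(Z + Z) = -2 - 6*Z)
((2 + 2)² + d)/(m(-62) + 4918) = ((2 + 2)² + 180)/((-2 - 6*(-62)) + 4918) = (4² + 180)/((-2 + 372) + 4918) = (16 + 180)/(370 + 4918) = 196/5288 = 196*(1/5288) = 49/1322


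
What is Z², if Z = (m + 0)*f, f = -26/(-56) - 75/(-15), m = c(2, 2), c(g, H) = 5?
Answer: 585225/784 ≈ 746.46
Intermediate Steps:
m = 5
f = 153/28 (f = -26*(-1/56) - 75*(-1/15) = 13/28 + 5 = 153/28 ≈ 5.4643)
Z = 765/28 (Z = (5 + 0)*(153/28) = 5*(153/28) = 765/28 ≈ 27.321)
Z² = (765/28)² = 585225/784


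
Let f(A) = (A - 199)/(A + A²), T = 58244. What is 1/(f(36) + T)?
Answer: 1332/77580845 ≈ 1.7169e-5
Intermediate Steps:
f(A) = (-199 + A)/(A + A²)
1/(f(36) + T) = 1/((-199 + 36)/(36*(1 + 36)) + 58244) = 1/((1/36)*(-163)/37 + 58244) = 1/((1/36)*(1/37)*(-163) + 58244) = 1/(-163/1332 + 58244) = 1/(77580845/1332) = 1332/77580845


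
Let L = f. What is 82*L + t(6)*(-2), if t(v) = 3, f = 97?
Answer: 7948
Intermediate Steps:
L = 97
82*L + t(6)*(-2) = 82*97 + 3*(-2) = 7954 - 6 = 7948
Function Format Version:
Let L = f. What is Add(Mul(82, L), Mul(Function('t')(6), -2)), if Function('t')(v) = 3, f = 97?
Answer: 7948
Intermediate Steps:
L = 97
Add(Mul(82, L), Mul(Function('t')(6), -2)) = Add(Mul(82, 97), Mul(3, -2)) = Add(7954, -6) = 7948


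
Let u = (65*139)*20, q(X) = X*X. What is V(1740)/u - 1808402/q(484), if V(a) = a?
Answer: -8159265899/1058251480 ≈ -7.7101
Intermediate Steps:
q(X) = X²
u = 180700 (u = 9035*20 = 180700)
V(1740)/u - 1808402/q(484) = 1740/180700 - 1808402/(484²) = 1740*(1/180700) - 1808402/234256 = 87/9035 - 1808402*1/234256 = 87/9035 - 904201/117128 = -8159265899/1058251480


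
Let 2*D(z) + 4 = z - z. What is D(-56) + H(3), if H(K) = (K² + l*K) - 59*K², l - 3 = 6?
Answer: -497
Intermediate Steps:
l = 9 (l = 3 + 6 = 9)
D(z) = -2 (D(z) = -2 + (z - z)/2 = -2 + (½)*0 = -2 + 0 = -2)
H(K) = -58*K² + 9*K (H(K) = (K² + 9*K) - 59*K² = -58*K² + 9*K)
D(-56) + H(3) = -2 + 3*(9 - 58*3) = -2 + 3*(9 - 174) = -2 + 3*(-165) = -2 - 495 = -497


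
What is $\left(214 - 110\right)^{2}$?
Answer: $10816$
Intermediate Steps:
$\left(214 - 110\right)^{2} = 104^{2} = 10816$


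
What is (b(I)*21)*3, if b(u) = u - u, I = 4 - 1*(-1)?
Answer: 0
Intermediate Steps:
I = 5 (I = 4 + 1 = 5)
b(u) = 0
(b(I)*21)*3 = (0*21)*3 = 0*3 = 0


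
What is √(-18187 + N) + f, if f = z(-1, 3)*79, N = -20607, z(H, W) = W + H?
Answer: 158 + I*√38794 ≈ 158.0 + 196.96*I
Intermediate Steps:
z(H, W) = H + W
f = 158 (f = (-1 + 3)*79 = 2*79 = 158)
√(-18187 + N) + f = √(-18187 - 20607) + 158 = √(-38794) + 158 = I*√38794 + 158 = 158 + I*√38794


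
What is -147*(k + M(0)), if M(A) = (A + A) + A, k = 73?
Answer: -10731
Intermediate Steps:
M(A) = 3*A (M(A) = 2*A + A = 3*A)
-147*(k + M(0)) = -147*(73 + 3*0) = -147*(73 + 0) = -147*73 = -10731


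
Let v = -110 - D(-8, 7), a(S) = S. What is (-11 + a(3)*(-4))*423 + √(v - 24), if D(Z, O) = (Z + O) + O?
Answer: -9729 + 2*I*√35 ≈ -9729.0 + 11.832*I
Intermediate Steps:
D(Z, O) = Z + 2*O (D(Z, O) = (O + Z) + O = Z + 2*O)
v = -116 (v = -110 - (-8 + 2*7) = -110 - (-8 + 14) = -110 - 1*6 = -110 - 6 = -116)
(-11 + a(3)*(-4))*423 + √(v - 24) = (-11 + 3*(-4))*423 + √(-116 - 24) = (-11 - 12)*423 + √(-140) = -23*423 + 2*I*√35 = -9729 + 2*I*√35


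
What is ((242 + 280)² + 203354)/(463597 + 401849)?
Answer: 237919/432723 ≈ 0.54982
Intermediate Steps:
((242 + 280)² + 203354)/(463597 + 401849) = (522² + 203354)/865446 = (272484 + 203354)*(1/865446) = 475838*(1/865446) = 237919/432723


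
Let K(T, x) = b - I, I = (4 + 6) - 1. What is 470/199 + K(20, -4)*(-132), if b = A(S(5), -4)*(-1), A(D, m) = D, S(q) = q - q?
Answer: 236882/199 ≈ 1190.4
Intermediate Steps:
S(q) = 0
b = 0 (b = 0*(-1) = 0)
I = 9 (I = 10 - 1 = 9)
K(T, x) = -9 (K(T, x) = 0 - 1*9 = 0 - 9 = -9)
470/199 + K(20, -4)*(-132) = 470/199 - 9*(-132) = 470*(1/199) + 1188 = 470/199 + 1188 = 236882/199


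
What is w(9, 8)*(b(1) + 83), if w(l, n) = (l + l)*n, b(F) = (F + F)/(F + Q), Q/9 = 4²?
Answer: 1733328/145 ≈ 11954.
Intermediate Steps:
Q = 144 (Q = 9*4² = 9*16 = 144)
b(F) = 2*F/(144 + F) (b(F) = (F + F)/(F + 144) = (2*F)/(144 + F) = 2*F/(144 + F))
w(l, n) = 2*l*n (w(l, n) = (2*l)*n = 2*l*n)
w(9, 8)*(b(1) + 83) = (2*9*8)*(2*1/(144 + 1) + 83) = 144*(2*1/145 + 83) = 144*(2*1*(1/145) + 83) = 144*(2/145 + 83) = 144*(12037/145) = 1733328/145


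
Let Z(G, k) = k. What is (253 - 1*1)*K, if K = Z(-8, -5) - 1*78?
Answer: -20916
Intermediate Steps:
K = -83 (K = -5 - 1*78 = -5 - 78 = -83)
(253 - 1*1)*K = (253 - 1*1)*(-83) = (253 - 1)*(-83) = 252*(-83) = -20916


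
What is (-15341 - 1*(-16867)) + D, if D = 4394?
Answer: 5920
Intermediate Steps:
(-15341 - 1*(-16867)) + D = (-15341 - 1*(-16867)) + 4394 = (-15341 + 16867) + 4394 = 1526 + 4394 = 5920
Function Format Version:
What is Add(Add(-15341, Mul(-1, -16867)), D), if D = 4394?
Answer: 5920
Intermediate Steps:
Add(Add(-15341, Mul(-1, -16867)), D) = Add(Add(-15341, Mul(-1, -16867)), 4394) = Add(Add(-15341, 16867), 4394) = Add(1526, 4394) = 5920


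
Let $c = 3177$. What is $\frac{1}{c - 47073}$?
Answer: $- \frac{1}{43896} \approx -2.2781 \cdot 10^{-5}$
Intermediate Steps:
$\frac{1}{c - 47073} = \frac{1}{3177 - 47073} = \frac{1}{-43896} = - \frac{1}{43896}$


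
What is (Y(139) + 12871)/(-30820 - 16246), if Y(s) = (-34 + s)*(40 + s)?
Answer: -15833/23533 ≈ -0.67280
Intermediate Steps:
(Y(139) + 12871)/(-30820 - 16246) = ((-1360 + 139² + 6*139) + 12871)/(-30820 - 16246) = ((-1360 + 19321 + 834) + 12871)/(-47066) = (18795 + 12871)*(-1/47066) = 31666*(-1/47066) = -15833/23533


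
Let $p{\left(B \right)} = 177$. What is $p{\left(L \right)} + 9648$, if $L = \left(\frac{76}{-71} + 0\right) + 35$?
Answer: $9825$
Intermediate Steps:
$L = \frac{2409}{71}$ ($L = \left(76 \left(- \frac{1}{71}\right) + 0\right) + 35 = \left(- \frac{76}{71} + 0\right) + 35 = - \frac{76}{71} + 35 = \frac{2409}{71} \approx 33.93$)
$p{\left(L \right)} + 9648 = 177 + 9648 = 9825$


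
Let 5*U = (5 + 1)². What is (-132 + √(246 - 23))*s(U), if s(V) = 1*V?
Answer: -4752/5 + 36*√223/5 ≈ -842.88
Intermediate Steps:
U = 36/5 (U = (5 + 1)²/5 = (⅕)*6² = (⅕)*36 = 36/5 ≈ 7.2000)
s(V) = V
(-132 + √(246 - 23))*s(U) = (-132 + √(246 - 23))*(36/5) = (-132 + √223)*(36/5) = -4752/5 + 36*√223/5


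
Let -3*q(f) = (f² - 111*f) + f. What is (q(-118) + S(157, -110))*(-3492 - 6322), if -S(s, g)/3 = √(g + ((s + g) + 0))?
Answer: 88011952 + 88326*I*√7 ≈ 8.8012e+7 + 2.3369e+5*I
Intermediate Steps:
q(f) = -f²/3 + 110*f/3 (q(f) = -((f² - 111*f) + f)/3 = -(f² - 110*f)/3 = -f²/3 + 110*f/3)
S(s, g) = -3*√(s + 2*g) (S(s, g) = -3*√(g + ((s + g) + 0)) = -3*√(g + ((g + s) + 0)) = -3*√(g + (g + s)) = -3*√(s + 2*g))
(q(-118) + S(157, -110))*(-3492 - 6322) = ((⅓)*(-118)*(110 - 1*(-118)) - 3*√(157 + 2*(-110)))*(-3492 - 6322) = ((⅓)*(-118)*(110 + 118) - 3*√(157 - 220))*(-9814) = ((⅓)*(-118)*228 - 9*I*√7)*(-9814) = (-8968 - 9*I*√7)*(-9814) = 88011952 + 88326*I*√7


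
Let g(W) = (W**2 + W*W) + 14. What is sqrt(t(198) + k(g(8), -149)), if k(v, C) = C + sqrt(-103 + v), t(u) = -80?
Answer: sqrt(-229 + sqrt(39)) ≈ 14.925*I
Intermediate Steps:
g(W) = 14 + 2*W**2 (g(W) = (W**2 + W**2) + 14 = 2*W**2 + 14 = 14 + 2*W**2)
sqrt(t(198) + k(g(8), -149)) = sqrt(-80 + (-149 + sqrt(-103 + (14 + 2*8**2)))) = sqrt(-80 + (-149 + sqrt(-103 + (14 + 2*64)))) = sqrt(-80 + (-149 + sqrt(-103 + (14 + 128)))) = sqrt(-80 + (-149 + sqrt(-103 + 142))) = sqrt(-80 + (-149 + sqrt(39))) = sqrt(-229 + sqrt(39))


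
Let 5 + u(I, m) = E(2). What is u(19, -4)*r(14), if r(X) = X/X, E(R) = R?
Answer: -3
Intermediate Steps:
u(I, m) = -3 (u(I, m) = -5 + 2 = -3)
r(X) = 1
u(19, -4)*r(14) = -3*1 = -3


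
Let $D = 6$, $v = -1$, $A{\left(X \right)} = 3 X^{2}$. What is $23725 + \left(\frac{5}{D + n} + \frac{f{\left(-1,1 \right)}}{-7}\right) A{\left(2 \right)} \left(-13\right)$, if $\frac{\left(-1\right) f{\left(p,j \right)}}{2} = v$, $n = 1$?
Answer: $\frac{165607}{7} \approx 23658.0$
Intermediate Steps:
$f{\left(p,j \right)} = 2$ ($f{\left(p,j \right)} = \left(-2\right) \left(-1\right) = 2$)
$23725 + \left(\frac{5}{D + n} + \frac{f{\left(-1,1 \right)}}{-7}\right) A{\left(2 \right)} \left(-13\right) = 23725 + \left(\frac{5}{6 + 1} + \frac{2}{-7}\right) 3 \cdot 2^{2} \left(-13\right) = 23725 + \left(\frac{5}{7} + 2 \left(- \frac{1}{7}\right)\right) 3 \cdot 4 \left(-13\right) = 23725 + \left(5 \cdot \frac{1}{7} - \frac{2}{7}\right) 12 \left(-13\right) = 23725 + \left(\frac{5}{7} - \frac{2}{7}\right) 12 \left(-13\right) = 23725 + \frac{3}{7} \cdot 12 \left(-13\right) = 23725 + \frac{36}{7} \left(-13\right) = 23725 - \frac{468}{7} = \frac{165607}{7}$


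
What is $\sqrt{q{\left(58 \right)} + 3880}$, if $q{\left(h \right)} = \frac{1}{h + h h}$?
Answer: $\frac{\sqrt{45435129342}}{3422} \approx 62.29$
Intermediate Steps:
$q{\left(h \right)} = \frac{1}{h + h^{2}}$
$\sqrt{q{\left(58 \right)} + 3880} = \sqrt{\frac{1}{58 \left(1 + 58\right)} + 3880} = \sqrt{\frac{1}{58 \cdot 59} + 3880} = \sqrt{\frac{1}{58} \cdot \frac{1}{59} + 3880} = \sqrt{\frac{1}{3422} + 3880} = \sqrt{\frac{13277361}{3422}} = \frac{\sqrt{45435129342}}{3422}$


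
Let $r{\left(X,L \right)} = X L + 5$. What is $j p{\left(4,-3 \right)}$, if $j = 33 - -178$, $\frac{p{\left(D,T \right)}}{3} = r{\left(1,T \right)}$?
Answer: $1266$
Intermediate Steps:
$r{\left(X,L \right)} = 5 + L X$ ($r{\left(X,L \right)} = L X + 5 = 5 + L X$)
$p{\left(D,T \right)} = 15 + 3 T$ ($p{\left(D,T \right)} = 3 \left(5 + T 1\right) = 3 \left(5 + T\right) = 15 + 3 T$)
$j = 211$ ($j = 33 + 178 = 211$)
$j p{\left(4,-3 \right)} = 211 \left(15 + 3 \left(-3\right)\right) = 211 \left(15 - 9\right) = 211 \cdot 6 = 1266$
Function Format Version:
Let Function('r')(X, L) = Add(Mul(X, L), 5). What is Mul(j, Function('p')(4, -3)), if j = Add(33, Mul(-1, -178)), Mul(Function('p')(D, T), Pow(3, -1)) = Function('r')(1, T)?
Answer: 1266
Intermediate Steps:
Function('r')(X, L) = Add(5, Mul(L, X)) (Function('r')(X, L) = Add(Mul(L, X), 5) = Add(5, Mul(L, X)))
Function('p')(D, T) = Add(15, Mul(3, T)) (Function('p')(D, T) = Mul(3, Add(5, Mul(T, 1))) = Mul(3, Add(5, T)) = Add(15, Mul(3, T)))
j = 211 (j = Add(33, 178) = 211)
Mul(j, Function('p')(4, -3)) = Mul(211, Add(15, Mul(3, -3))) = Mul(211, Add(15, -9)) = Mul(211, 6) = 1266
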